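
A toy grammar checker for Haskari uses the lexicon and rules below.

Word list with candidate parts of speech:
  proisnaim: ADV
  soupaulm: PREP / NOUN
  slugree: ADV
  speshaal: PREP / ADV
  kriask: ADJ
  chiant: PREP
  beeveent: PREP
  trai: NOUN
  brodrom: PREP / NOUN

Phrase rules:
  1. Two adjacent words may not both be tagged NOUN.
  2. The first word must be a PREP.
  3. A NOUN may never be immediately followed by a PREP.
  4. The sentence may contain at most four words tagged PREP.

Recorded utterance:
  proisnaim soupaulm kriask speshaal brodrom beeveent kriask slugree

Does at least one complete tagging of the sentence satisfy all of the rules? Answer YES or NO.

Candidates per position — 1:proisnaim {ADV}; 2:soupaulm {PREP,NOUN}; 3:kriask {ADJ}; 4:speshaal {PREP,ADV}; 5:brodrom {PREP,NOUN}; 6:beeveent {PREP}; 7:kriask {ADJ}; 8:slugree {ADV}.
Rule 2 cannot be satisfied by any choice of tags from the lexicon.
So there is no consistent tagging.

NO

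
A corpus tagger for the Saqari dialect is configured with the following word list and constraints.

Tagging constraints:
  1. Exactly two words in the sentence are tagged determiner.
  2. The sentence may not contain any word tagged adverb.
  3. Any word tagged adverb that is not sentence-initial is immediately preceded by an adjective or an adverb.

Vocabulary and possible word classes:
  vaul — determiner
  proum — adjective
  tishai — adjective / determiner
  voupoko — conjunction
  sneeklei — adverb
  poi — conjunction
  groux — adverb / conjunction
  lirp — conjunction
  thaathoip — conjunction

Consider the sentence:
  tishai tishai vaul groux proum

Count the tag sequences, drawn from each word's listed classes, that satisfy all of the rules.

Candidates per position — 1:tishai {adjective,determiner}; 2:tishai {adjective,determiner}; 3:vaul {determiner}; 4:groux {adverb,conjunction}; 5:proum {adjective}.
There are 8 candidate sequences in total.
The sequences that satisfy every rule: adjective determiner determiner conjunction adjective; determiner adjective determiner conjunction adjective.
Count = 2.

2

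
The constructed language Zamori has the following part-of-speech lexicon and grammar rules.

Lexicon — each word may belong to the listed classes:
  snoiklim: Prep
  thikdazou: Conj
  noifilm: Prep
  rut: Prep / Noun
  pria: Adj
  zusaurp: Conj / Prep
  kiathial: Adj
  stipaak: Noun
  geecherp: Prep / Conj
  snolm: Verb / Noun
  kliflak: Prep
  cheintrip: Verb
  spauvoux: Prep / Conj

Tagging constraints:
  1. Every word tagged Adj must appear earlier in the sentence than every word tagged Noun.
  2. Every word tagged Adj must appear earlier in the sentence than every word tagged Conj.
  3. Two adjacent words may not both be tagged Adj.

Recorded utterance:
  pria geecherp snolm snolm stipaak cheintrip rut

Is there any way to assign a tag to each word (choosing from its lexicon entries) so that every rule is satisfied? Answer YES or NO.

Candidates per position — 1:pria {Adj}; 2:geecherp {Prep,Conj}; 3:snolm {Verb,Noun}; 4:snolm {Verb,Noun}; 5:stipaak {Noun}; 6:cheintrip {Verb}; 7:rut {Prep,Noun}.
One satisfying assignment: Adj Prep Verb Noun Noun Verb Noun.
Verifying each rule — rule 1 holds; rule 2 holds; rule 3 holds.

YES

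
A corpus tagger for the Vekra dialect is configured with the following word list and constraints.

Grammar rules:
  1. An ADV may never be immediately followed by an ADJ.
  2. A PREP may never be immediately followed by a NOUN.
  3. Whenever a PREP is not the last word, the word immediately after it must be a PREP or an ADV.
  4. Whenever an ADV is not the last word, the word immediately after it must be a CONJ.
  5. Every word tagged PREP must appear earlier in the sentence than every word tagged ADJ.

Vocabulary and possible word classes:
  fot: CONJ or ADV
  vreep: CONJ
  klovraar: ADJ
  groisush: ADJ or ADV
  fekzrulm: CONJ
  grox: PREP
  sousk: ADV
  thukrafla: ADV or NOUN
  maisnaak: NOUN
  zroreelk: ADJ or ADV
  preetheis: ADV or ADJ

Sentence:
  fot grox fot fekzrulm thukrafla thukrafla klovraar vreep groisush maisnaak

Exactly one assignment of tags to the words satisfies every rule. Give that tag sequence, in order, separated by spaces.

Candidates per position — 1:fot {CONJ,ADV}; 2:grox {PREP}; 3:fot {CONJ,ADV}; 4:fekzrulm {CONJ}; 5:thukrafla {ADV,NOUN}; 6:thukrafla {ADV,NOUN}; 7:klovraar {ADJ}; 8:vreep {CONJ}; 9:groisush {ADJ,ADV}; 10:maisnaak {NOUN}.
Position 1: ADV is ruled out by rule 4; that leaves CONJ.
Position 3: CONJ is ruled out by rule 3; that leaves ADV.
Position 5: ADV is ruled out by rule 4; that leaves NOUN.
Position 6: ADV is ruled out by rule 1; that leaves NOUN.
Position 9: ADV is ruled out by rule 4; that leaves ADJ.
The unique satisfying tagging is: CONJ PREP ADV CONJ NOUN NOUN ADJ CONJ ADJ NOUN.
Verifying each rule — rule 1 ok; rule 2 ok; rule 3 ok; rule 4 ok; rule 5 ok.

CONJ PREP ADV CONJ NOUN NOUN ADJ CONJ ADJ NOUN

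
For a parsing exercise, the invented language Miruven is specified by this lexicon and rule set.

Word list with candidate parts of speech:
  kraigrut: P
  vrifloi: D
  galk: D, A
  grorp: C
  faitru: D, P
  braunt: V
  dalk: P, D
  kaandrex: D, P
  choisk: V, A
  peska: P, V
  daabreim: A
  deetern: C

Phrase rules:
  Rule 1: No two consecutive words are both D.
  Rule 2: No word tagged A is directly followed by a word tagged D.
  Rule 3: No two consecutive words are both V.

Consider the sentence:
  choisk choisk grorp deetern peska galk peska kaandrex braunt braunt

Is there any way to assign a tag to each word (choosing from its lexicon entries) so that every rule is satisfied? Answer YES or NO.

NO

Candidates per position — 1:choisk {V,A}; 2:choisk {V,A}; 3:grorp {C}; 4:deetern {C}; 5:peska {P,V}; 6:galk {D,A}; 7:peska {P,V}; 8:kaandrex {D,P}; 9:braunt {V}; 10:braunt {V}.
Rule 3 cannot be satisfied by any choice of tags from the lexicon.
So there is no consistent tagging.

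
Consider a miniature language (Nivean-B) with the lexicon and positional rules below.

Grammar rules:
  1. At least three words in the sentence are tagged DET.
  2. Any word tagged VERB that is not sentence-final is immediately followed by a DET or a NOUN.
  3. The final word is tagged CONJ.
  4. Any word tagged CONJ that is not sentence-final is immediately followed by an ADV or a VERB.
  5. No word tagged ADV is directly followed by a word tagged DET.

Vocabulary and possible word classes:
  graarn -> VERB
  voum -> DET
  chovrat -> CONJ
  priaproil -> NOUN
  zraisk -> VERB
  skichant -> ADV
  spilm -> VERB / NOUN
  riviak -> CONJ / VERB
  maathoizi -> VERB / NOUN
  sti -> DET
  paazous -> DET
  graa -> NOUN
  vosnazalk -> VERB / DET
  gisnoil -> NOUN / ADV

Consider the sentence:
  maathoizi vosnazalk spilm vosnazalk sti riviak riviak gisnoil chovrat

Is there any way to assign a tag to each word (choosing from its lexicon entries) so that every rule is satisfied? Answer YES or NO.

Candidates per position — 1:maathoizi {VERB,NOUN}; 2:vosnazalk {VERB,DET}; 3:spilm {VERB,NOUN}; 4:vosnazalk {VERB,DET}; 5:sti {DET}; 6:riviak {CONJ,VERB}; 7:riviak {CONJ,VERB}; 8:gisnoil {NOUN,ADV}; 9:chovrat {CONJ}.
One satisfying assignment: VERB DET NOUN DET DET CONJ VERB NOUN CONJ.
Rule-by-rule: rule 1 holds; rule 2 holds; rule 3 holds; rule 4 holds; rule 5 holds.

YES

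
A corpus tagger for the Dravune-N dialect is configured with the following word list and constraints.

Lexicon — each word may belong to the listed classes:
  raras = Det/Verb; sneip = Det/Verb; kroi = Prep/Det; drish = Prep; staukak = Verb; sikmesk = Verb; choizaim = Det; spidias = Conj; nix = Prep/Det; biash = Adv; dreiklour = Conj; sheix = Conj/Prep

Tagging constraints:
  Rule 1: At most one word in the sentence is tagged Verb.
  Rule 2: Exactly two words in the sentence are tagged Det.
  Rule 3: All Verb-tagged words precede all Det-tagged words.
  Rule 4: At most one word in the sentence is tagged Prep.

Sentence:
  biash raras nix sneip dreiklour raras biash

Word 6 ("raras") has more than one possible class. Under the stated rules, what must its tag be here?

Det

Candidates per position — 1:biash {Adv}; 2:raras {Det,Verb}; 3:nix {Prep,Det}; 4:sneip {Det,Verb}; 5:dreiklour {Conj}; 6:raras {Det,Verb}; 7:biash {Adv}.
Position 6: the remaining choice is settled jointly with positions 2, 3, 4 — only Det at position 6 is part of a tagging that satisfies every rule.
The only consistent sequence is: Adv Verb Prep Det Conj Det Adv.
Verifying each rule — rule 1 satisfied; rule 2 satisfied; rule 3 satisfied; rule 4 satisfied.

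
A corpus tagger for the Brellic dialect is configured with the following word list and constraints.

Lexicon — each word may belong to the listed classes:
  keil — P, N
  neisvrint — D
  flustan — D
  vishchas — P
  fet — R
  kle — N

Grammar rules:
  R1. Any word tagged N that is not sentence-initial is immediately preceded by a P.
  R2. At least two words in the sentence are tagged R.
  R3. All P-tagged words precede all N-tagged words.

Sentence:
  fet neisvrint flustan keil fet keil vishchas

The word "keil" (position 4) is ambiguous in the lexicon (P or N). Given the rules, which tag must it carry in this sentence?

Candidates per position — 1:fet {R}; 2:neisvrint {D}; 3:flustan {D}; 4:keil {P,N}; 5:fet {R}; 6:keil {P,N}; 7:vishchas {P}.
If word 4 were N, no tagging could satisfy rule 1; so word 4 is P.
If word 6 were N, no tagging could satisfy rule 1; so word 6 is P.
So the tagging must be: R D D P R P P.
Verifying each rule — rule 1 ✓; rule 2 ✓; rule 3 ✓.

P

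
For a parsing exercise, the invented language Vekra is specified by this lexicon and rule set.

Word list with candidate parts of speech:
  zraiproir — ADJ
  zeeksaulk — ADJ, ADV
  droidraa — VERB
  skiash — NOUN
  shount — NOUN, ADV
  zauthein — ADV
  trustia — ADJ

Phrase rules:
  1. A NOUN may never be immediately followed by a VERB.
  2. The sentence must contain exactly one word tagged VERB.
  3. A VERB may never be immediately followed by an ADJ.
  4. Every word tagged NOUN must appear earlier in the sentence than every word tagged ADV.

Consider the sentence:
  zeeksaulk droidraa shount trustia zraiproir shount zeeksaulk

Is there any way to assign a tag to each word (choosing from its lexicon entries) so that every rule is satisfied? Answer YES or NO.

Candidates per position — 1:zeeksaulk {ADJ,ADV}; 2:droidraa {VERB}; 3:shount {NOUN,ADV}; 4:trustia {ADJ}; 5:zraiproir {ADJ}; 6:shount {NOUN,ADV}; 7:zeeksaulk {ADJ,ADV}.
One satisfying assignment: ADJ VERB NOUN ADJ ADJ NOUN ADJ.
Verifying each rule — rule 1 ✓; rule 2 ✓; rule 3 ✓; rule 4 ✓.

YES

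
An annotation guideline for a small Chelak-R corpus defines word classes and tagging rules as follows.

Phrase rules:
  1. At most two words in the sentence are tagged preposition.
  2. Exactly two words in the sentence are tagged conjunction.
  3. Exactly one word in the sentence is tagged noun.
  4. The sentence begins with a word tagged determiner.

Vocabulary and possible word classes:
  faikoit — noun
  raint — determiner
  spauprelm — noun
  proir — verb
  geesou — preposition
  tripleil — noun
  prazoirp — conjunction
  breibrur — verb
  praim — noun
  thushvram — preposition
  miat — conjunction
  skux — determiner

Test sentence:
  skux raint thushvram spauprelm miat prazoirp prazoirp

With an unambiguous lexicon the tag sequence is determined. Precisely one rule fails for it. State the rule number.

2

Fixed tagging: determiner determiner preposition noun conjunction conjunction conjunction.
Rule check: R1 ✓, R2 ✗, R3 ✓, R4 ✓.
Only rule 2 fails.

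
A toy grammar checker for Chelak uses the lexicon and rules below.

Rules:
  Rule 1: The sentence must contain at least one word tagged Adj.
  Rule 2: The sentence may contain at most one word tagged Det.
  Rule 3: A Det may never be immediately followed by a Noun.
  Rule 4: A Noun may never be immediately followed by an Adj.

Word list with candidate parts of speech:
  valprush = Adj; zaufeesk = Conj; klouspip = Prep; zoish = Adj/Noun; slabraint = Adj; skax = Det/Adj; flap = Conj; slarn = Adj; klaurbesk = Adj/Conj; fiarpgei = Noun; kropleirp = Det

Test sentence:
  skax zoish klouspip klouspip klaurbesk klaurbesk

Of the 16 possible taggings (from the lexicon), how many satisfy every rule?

12

Candidates per position — 1:skax {Det,Adj}; 2:zoish {Adj,Noun}; 3:klouspip {Prep}; 4:klouspip {Prep}; 5:klaurbesk {Adj,Conj}; 6:klaurbesk {Adj,Conj}.
There are 16 candidate sequences in total.
Checking each against the rules leaves 12 sequences.
Count = 12.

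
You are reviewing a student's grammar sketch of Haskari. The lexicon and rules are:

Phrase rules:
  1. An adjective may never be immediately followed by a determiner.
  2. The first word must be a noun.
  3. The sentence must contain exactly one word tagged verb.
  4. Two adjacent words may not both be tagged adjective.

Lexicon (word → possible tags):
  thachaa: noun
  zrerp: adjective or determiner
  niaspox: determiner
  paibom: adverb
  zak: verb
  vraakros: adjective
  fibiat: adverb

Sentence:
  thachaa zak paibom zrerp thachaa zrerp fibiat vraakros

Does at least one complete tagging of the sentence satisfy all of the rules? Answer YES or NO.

YES

Candidates per position — 1:thachaa {noun}; 2:zak {verb}; 3:paibom {adverb}; 4:zrerp {adjective,determiner}; 5:thachaa {noun}; 6:zrerp {adjective,determiner}; 7:fibiat {adverb}; 8:vraakros {adjective}.
One satisfying assignment: noun verb adverb determiner noun adjective adverb adjective.
Checking: rule 1 satisfied; rule 2 satisfied; rule 3 satisfied; rule 4 satisfied.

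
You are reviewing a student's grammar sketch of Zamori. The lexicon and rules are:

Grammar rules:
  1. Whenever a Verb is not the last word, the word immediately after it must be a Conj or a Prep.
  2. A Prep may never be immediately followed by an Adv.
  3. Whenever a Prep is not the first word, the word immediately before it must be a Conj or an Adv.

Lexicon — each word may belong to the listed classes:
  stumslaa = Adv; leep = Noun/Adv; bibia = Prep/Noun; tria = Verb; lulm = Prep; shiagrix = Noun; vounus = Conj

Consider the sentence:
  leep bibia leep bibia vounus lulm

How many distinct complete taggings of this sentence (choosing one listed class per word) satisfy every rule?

7

Candidates per position — 1:leep {Noun,Adv}; 2:bibia {Prep,Noun}; 3:leep {Noun,Adv}; 4:bibia {Prep,Noun}; 5:vounus {Conj}; 6:lulm {Prep}.
There are 16 candidate sequences in total.
Checking each against the rules leaves 7 sequences.
Count = 7.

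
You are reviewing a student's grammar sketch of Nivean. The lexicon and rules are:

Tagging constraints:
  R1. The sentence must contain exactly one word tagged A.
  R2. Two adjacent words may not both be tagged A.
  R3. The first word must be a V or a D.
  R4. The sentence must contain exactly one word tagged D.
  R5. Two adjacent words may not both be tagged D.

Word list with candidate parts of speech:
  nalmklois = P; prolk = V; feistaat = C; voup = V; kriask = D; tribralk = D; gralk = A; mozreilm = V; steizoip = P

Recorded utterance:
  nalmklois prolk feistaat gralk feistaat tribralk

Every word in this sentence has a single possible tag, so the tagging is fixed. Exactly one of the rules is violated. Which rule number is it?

Fixed tagging: P V C A C D.
Rule check: R1 ok, R2 ok, R3 fails, R4 ok, R5 ok.
Only rule 3 fails.

3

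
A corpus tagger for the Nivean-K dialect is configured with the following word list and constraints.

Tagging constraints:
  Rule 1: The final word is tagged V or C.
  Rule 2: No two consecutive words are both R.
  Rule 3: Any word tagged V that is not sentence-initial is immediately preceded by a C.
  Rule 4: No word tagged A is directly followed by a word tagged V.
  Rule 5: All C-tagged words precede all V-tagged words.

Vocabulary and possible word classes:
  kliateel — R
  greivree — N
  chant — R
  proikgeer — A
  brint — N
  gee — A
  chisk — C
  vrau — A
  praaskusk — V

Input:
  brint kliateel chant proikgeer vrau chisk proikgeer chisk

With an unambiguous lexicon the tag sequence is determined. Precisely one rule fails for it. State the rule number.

2

Fixed tagging: N R R A A C A C.
Checking each rule: R1 holds, R2 violated, R3 holds, R4 holds, R5 holds.
Only rule 2 fails.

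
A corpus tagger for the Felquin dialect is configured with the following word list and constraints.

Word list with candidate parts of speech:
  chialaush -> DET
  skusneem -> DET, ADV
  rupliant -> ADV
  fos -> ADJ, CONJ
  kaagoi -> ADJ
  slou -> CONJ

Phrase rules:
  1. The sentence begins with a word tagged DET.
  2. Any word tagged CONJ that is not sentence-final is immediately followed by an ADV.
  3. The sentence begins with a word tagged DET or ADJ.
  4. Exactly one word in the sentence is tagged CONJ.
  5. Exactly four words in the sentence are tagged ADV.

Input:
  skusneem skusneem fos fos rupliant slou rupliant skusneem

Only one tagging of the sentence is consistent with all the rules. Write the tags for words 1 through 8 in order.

DET ADV ADJ ADJ ADV CONJ ADV ADV

Candidates per position — 1:skusneem {DET,ADV}; 2:skusneem {DET,ADV}; 3:fos {ADJ,CONJ}; 4:fos {ADJ,CONJ}; 5:rupliant {ADV}; 6:slou {CONJ}; 7:rupliant {ADV}; 8:skusneem {DET,ADV}.
If word 1 were ADV, no tagging could satisfy rule 1; so word 1 is DET.
If word 2 were DET, no tagging could satisfy rule 5; so word 2 is ADV.
If word 3 were CONJ, no tagging could satisfy rule 2; so word 3 is ADJ.
If word 4 were CONJ, no tagging could satisfy rule 4; so word 4 is ADJ.
If word 8 were DET, no tagging could satisfy rule 5; so word 8 is ADV.
The only consistent sequence is: DET ADV ADJ ADJ ADV CONJ ADV ADV.
Check: rule 1 ✓; rule 2 ✓; rule 3 ✓; rule 4 ✓; rule 5 ✓.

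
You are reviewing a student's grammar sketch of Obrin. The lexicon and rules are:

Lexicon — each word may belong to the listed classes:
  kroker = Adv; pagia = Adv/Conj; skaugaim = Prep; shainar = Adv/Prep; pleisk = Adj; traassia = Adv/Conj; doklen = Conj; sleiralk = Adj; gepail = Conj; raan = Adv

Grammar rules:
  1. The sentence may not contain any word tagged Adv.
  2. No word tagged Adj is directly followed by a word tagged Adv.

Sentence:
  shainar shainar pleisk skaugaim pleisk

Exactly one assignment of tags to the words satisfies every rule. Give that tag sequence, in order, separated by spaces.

Candidates per position — 1:shainar {Adv,Prep}; 2:shainar {Adv,Prep}; 3:pleisk {Adj}; 4:skaugaim {Prep}; 5:pleisk {Adj}.
Word 1 cannot be Adv — rule 1 would then fail for every completion. It is Prep.
Word 2 cannot be Adv — rule 1 would then fail for every completion. It is Prep.
The unique satisfying tagging is: Prep Prep Adj Prep Adj.
Verifying each rule — rule 1 satisfied; rule 2 satisfied.

Prep Prep Adj Prep Adj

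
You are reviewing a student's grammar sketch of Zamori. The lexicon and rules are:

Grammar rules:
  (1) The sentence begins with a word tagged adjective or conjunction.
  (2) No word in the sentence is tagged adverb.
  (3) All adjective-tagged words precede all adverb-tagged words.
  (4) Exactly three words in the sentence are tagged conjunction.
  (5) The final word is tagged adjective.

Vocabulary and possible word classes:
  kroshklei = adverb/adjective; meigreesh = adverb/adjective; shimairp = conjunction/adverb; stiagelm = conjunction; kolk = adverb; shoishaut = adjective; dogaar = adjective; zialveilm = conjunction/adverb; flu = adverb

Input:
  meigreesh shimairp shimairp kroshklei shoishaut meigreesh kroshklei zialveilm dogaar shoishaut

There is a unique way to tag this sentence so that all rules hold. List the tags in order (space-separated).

Candidates per position — 1:meigreesh {adverb,adjective}; 2:shimairp {conjunction,adverb}; 3:shimairp {conjunction,adverb}; 4:kroshklei {adverb,adjective}; 5:shoishaut {adjective}; 6:meigreesh {adverb,adjective}; 7:kroshklei {adverb,adjective}; 8:zialveilm {conjunction,adverb}; 9:dogaar {adjective}; 10:shoishaut {adjective}.
Position 1: adverb is ruled out by rule 1; that leaves adjective.
Position 2: adverb is ruled out by rule 2; that leaves conjunction.
Position 3: adverb is ruled out by rule 2; that leaves conjunction.
Position 4: adverb is ruled out by rule 2; that leaves adjective.
Position 6: adverb is ruled out by rule 2; that leaves adjective.
Position 7: adverb is ruled out by rule 2; that leaves adjective.
Position 8: adverb is ruled out by rule 2; that leaves conjunction.
So the tagging must be: adjective conjunction conjunction adjective adjective adjective adjective conjunction adjective adjective.
Checking: rule 1 ✓; rule 2 ✓; rule 3 ✓; rule 4 ✓; rule 5 ✓.

adjective conjunction conjunction adjective adjective adjective adjective conjunction adjective adjective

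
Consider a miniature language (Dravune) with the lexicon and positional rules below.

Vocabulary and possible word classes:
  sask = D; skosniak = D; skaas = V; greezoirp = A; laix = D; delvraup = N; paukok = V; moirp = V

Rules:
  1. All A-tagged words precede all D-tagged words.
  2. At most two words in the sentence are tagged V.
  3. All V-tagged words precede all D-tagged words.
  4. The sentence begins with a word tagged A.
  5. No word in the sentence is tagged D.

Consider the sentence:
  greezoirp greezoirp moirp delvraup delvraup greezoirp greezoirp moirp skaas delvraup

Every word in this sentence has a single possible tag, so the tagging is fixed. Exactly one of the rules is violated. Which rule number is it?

2

Fixed tagging: A A V N N A A V V N.
Rule check: R1 pass, R2 fail, R3 pass, R4 pass, R5 pass.
Only rule 2 fails.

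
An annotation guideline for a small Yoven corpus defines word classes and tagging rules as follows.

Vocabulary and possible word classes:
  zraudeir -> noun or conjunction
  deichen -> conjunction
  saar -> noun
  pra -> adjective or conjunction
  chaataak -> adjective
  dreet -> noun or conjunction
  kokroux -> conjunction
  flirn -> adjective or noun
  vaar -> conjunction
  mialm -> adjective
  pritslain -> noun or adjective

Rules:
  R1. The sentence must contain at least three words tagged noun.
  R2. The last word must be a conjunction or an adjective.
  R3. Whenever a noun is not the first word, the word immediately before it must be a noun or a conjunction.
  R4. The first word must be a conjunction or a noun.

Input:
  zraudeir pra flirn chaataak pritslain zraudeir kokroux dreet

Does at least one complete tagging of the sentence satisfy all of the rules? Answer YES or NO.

NO

Candidates per position — 1:zraudeir {noun,conjunction}; 2:pra {adjective,conjunction}; 3:flirn {adjective,noun}; 4:chaataak {adjective}; 5:pritslain {noun,adjective}; 6:zraudeir {noun,conjunction}; 7:kokroux {conjunction}; 8:dreet {noun,conjunction}.
Every candidate sequence violates at least one rule; no consistent tagging exists.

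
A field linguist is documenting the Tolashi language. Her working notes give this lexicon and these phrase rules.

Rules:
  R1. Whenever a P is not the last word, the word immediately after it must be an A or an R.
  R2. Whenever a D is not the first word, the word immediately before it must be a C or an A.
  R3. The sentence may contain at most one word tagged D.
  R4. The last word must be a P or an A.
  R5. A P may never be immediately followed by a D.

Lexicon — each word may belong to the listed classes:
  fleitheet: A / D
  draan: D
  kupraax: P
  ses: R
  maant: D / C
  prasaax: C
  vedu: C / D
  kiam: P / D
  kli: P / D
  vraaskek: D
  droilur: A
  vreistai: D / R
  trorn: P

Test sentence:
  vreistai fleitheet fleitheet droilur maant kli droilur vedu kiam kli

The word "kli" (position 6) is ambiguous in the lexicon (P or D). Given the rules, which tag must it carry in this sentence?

Candidates per position — 1:vreistai {D,R}; 2:fleitheet {A,D}; 3:fleitheet {A,D}; 4:droilur {A}; 5:maant {D,C}; 6:kli {P,D}; 7:droilur {A}; 8:vedu {C,D}; 9:kiam {P,D}; 10:kli {P,D}.
At position 2, choosing D makes rule 2 impossible to satisfy; hence A.
At position 9, choosing P makes rule 1 impossible to satisfy; hence D.
At position 10, choosing D makes rule 2 impossible to satisfy; hence P.
At position 1, choosing D makes rule 3 impossible to satisfy; hence R.
At position 3, choosing D makes rule 3 impossible to satisfy; hence A.
At position 5, choosing D makes rule 3 impossible to satisfy; hence C.
At position 6, choosing D makes rule 3 impossible to satisfy; hence P.
At position 8, choosing D makes rule 2 impossible to satisfy; hence C.
That leaves exactly one tagging: R A A A C P A C D P.
Checking: rule 1 satisfied; rule 2 satisfied; rule 3 satisfied; rule 4 satisfied; rule 5 satisfied.

P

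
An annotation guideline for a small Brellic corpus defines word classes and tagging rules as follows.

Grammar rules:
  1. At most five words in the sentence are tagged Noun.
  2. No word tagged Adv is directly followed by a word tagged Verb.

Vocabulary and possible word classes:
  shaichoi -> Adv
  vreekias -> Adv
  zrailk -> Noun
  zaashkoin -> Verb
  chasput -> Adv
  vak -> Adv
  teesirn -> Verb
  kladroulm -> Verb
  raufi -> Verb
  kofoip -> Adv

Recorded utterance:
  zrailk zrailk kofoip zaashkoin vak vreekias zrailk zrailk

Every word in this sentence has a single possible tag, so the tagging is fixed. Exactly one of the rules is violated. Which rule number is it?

2

Fixed tagging: Noun Noun Adv Verb Adv Adv Noun Noun.
Applying the rules: R1 ✓, R2 ✗.
Only rule 2 fails.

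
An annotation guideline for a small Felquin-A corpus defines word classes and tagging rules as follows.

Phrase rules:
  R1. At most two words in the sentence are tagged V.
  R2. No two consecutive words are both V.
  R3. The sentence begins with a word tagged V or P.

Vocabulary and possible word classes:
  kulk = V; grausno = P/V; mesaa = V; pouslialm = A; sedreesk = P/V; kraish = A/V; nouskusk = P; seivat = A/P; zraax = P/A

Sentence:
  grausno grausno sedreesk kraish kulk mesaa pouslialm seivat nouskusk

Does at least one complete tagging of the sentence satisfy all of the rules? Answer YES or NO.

Candidates per position — 1:grausno {P,V}; 2:grausno {P,V}; 3:sedreesk {P,V}; 4:kraish {A,V}; 5:kulk {V}; 6:mesaa {V}; 7:pouslialm {A}; 8:seivat {A,P}; 9:nouskusk {P}.
Rule 2 cannot be satisfied by any choice of tags from the lexicon.
So there is no consistent tagging.

NO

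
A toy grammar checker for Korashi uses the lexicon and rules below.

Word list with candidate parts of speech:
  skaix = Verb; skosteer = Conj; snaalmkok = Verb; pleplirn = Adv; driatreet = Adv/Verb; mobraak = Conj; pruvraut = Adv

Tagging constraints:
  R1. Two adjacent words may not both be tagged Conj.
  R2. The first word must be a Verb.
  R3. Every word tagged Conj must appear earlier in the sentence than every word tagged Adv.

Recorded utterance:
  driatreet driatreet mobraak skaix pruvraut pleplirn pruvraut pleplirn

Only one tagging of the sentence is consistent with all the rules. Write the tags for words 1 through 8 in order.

Candidates per position — 1:driatreet {Adv,Verb}; 2:driatreet {Adv,Verb}; 3:mobraak {Conj}; 4:skaix {Verb}; 5:pruvraut {Adv}; 6:pleplirn {Adv}; 7:pruvraut {Adv}; 8:pleplirn {Adv}.
Position 1: Adv is ruled out by rule 2; that leaves Verb.
Position 2: Adv is ruled out by rule 3; that leaves Verb.
The unique satisfying tagging is: Verb Verb Conj Verb Adv Adv Adv Adv.
Rule-by-rule: rule 1 ok; rule 2 ok; rule 3 ok.

Verb Verb Conj Verb Adv Adv Adv Adv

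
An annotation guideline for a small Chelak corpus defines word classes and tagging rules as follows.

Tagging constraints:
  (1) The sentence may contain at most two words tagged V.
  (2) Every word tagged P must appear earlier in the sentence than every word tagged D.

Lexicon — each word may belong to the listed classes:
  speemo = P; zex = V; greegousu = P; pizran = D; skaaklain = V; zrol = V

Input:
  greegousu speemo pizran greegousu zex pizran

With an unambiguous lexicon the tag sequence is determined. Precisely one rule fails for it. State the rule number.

2

Fixed tagging: P P D P V D.
Checking each rule: R1 pass, R2 fail.
Only rule 2 fails.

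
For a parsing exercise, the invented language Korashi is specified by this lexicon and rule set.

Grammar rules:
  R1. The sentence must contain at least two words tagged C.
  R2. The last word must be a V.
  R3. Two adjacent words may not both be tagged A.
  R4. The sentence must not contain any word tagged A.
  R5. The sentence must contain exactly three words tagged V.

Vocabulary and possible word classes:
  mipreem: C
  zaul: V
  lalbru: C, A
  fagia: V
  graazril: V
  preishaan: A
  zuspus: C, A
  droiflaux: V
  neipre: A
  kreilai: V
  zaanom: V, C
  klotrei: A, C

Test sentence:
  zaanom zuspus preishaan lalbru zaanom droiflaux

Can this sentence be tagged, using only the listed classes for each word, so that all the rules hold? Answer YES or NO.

Candidates per position — 1:zaanom {V,C}; 2:zuspus {C,A}; 3:preishaan {A}; 4:lalbru {C,A}; 5:zaanom {V,C}; 6:droiflaux {V}.
Rule 4 cannot be satisfied by any choice of tags from the lexicon.
So there is no consistent tagging.

NO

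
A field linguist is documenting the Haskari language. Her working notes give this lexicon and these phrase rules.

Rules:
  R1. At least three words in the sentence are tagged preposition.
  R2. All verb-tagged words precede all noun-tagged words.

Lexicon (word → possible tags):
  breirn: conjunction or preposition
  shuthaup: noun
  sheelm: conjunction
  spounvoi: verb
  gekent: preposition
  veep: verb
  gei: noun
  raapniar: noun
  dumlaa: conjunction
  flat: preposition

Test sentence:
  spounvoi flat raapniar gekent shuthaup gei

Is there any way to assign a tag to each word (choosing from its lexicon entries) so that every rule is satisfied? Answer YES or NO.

Candidates per position — 1:spounvoi {verb}; 2:flat {preposition}; 3:raapniar {noun}; 4:gekent {preposition}; 5:shuthaup {noun}; 6:gei {noun}.
Rule 1 cannot be satisfied by any choice of tags from the lexicon.
So there is no consistent tagging.

NO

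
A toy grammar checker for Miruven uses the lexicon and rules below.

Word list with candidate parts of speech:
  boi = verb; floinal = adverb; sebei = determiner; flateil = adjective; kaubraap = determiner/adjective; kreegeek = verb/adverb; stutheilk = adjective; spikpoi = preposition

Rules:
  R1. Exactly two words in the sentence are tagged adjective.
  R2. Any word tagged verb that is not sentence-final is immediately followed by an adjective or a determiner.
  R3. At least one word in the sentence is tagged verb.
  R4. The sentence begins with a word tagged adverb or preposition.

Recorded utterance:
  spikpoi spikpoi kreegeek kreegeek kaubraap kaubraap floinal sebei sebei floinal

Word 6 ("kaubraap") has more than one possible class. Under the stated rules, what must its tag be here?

Candidates per position — 1:spikpoi {preposition}; 2:spikpoi {preposition}; 3:kreegeek {verb,adverb}; 4:kreegeek {verb,adverb}; 5:kaubraap {determiner,adjective}; 6:kaubraap {determiner,adjective}; 7:floinal {adverb}; 8:sebei {determiner}; 9:sebei {determiner}; 10:floinal {adverb}.
Position 3: tagging it verb would leave rule 2 unsatisfiable, so it must be adverb.
Position 4: tagging it adverb would leave rule 3 unsatisfiable, so it must be verb.
Position 5: tagging it determiner would leave rule 1 unsatisfiable, so it must be adjective.
Position 6: tagging it determiner would leave rule 1 unsatisfiable, so it must be adjective.
The unique satisfying tagging is: preposition preposition adverb verb adjective adjective adverb determiner determiner adverb.
Check: rule 1 ok; rule 2 ok; rule 3 ok; rule 4 ok.

adjective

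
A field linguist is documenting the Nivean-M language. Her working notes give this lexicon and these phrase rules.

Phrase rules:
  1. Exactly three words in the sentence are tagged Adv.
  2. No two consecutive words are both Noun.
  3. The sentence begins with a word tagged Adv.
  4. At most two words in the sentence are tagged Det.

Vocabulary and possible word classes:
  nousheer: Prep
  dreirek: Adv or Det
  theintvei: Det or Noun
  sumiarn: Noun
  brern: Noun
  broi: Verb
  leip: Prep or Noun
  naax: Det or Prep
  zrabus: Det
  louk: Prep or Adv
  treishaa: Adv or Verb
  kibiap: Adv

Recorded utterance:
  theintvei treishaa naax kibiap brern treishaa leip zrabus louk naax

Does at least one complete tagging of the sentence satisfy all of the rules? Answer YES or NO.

Candidates per position — 1:theintvei {Det,Noun}; 2:treishaa {Adv,Verb}; 3:naax {Det,Prep}; 4:kibiap {Adv}; 5:brern {Noun}; 6:treishaa {Adv,Verb}; 7:leip {Prep,Noun}; 8:zrabus {Det}; 9:louk {Prep,Adv}; 10:naax {Det,Prep}.
Rule 3 cannot be satisfied by any choice of tags from the lexicon.
So there is no consistent tagging.

NO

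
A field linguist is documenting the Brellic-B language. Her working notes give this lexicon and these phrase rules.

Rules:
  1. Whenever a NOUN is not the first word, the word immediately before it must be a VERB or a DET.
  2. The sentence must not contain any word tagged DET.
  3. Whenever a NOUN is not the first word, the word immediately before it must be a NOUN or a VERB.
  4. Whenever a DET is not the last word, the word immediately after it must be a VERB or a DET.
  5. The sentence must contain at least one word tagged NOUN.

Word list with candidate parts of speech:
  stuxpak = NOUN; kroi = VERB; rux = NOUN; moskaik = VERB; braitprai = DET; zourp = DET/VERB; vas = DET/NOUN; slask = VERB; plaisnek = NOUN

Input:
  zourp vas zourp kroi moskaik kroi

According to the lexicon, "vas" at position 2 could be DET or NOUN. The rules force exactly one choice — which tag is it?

Candidates per position — 1:zourp {DET,VERB}; 2:vas {DET,NOUN}; 3:zourp {DET,VERB}; 4:kroi {VERB}; 5:moskaik {VERB}; 6:kroi {VERB}.
If word 1 were DET, no tagging could satisfy rule 2; so word 1 is VERB.
If word 2 were DET, no tagging could satisfy rule 2; so word 2 is NOUN.
If word 3 were DET, no tagging could satisfy rule 2; so word 3 is VERB.
That leaves exactly one tagging: VERB NOUN VERB VERB VERB VERB.
Verifying each rule — rule 1 ✓; rule 2 ✓; rule 3 ✓; rule 4 ✓; rule 5 ✓.

NOUN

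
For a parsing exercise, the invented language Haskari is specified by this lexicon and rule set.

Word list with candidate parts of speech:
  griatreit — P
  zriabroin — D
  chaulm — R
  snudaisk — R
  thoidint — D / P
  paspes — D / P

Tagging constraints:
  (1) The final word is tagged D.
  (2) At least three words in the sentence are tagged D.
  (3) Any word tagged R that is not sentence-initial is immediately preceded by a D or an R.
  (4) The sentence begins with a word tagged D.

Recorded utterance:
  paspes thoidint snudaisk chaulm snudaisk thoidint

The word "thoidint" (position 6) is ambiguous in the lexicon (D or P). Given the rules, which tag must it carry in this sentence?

Candidates per position — 1:paspes {D,P}; 2:thoidint {D,P}; 3:snudaisk {R}; 4:chaulm {R}; 5:snudaisk {R}; 6:thoidint {D,P}.
Position 1: tagging it P would leave rule 2 unsatisfiable, so it must be D.
Position 2: tagging it P would leave rule 2 unsatisfiable, so it must be D.
Position 6: tagging it P would leave rule 1 unsatisfiable, so it must be D.
That leaves exactly one tagging: D D R R R D.
Rule-by-rule: rule 1 satisfied; rule 2 satisfied; rule 3 satisfied; rule 4 satisfied.

D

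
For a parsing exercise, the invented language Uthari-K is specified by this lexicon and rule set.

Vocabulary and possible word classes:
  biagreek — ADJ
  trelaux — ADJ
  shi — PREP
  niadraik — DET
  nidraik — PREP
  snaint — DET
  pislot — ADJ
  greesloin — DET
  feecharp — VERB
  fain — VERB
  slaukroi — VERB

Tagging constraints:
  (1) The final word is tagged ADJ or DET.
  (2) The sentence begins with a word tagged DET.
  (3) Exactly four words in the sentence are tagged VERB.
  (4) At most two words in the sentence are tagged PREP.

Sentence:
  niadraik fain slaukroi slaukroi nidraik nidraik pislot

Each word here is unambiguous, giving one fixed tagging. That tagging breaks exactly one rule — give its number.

Fixed tagging: DET VERB VERB VERB PREP PREP ADJ.
Checking each rule: R1 holds, R2 holds, R3 violated, R4 holds.
Only rule 3 fails.

3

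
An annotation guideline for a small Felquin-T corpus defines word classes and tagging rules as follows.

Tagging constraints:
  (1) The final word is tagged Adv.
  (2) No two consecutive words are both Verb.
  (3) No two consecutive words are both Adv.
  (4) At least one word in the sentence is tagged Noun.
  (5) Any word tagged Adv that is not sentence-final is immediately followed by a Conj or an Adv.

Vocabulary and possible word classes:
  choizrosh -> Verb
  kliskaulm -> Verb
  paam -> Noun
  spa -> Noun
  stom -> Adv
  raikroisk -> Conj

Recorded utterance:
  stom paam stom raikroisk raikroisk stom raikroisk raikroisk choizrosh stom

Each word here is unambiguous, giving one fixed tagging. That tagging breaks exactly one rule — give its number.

5

Fixed tagging: Adv Noun Adv Conj Conj Adv Conj Conj Verb Adv.
Checking each rule: R1 pass, R2 pass, R3 pass, R4 pass, R5 fail.
Only rule 5 fails.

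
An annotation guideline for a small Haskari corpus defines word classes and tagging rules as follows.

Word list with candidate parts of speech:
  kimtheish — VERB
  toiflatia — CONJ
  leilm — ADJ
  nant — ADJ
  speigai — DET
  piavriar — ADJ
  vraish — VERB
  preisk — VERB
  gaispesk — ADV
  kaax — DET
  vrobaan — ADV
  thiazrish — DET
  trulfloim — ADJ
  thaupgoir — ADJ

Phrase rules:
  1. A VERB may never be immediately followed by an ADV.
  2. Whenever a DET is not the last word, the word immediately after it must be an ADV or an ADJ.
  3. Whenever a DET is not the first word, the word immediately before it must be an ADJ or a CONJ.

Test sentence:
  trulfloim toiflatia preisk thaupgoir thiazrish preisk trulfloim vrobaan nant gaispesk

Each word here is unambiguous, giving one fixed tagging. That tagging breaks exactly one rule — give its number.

2

Fixed tagging: ADJ CONJ VERB ADJ DET VERB ADJ ADV ADJ ADV.
Applying the rules: R1 pass, R2 fail, R3 pass.
Only rule 2 fails.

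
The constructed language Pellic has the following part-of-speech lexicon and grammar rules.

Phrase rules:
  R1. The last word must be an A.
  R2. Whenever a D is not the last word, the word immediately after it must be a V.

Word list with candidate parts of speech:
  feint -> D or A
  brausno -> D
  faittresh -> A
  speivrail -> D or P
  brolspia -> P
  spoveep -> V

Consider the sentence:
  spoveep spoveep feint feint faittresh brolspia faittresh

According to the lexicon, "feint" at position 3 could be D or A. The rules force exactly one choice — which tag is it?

Candidates per position — 1:spoveep {V}; 2:spoveep {V}; 3:feint {D,A}; 4:feint {D,A}; 5:faittresh {A}; 6:brolspia {P}; 7:faittresh {A}.
Position 3: D is ruled out by rule 2; that leaves A.
Position 4: D is ruled out by rule 2; that leaves A.
So the tagging must be: V V A A A P A.
Rule-by-rule: rule 1 ✓; rule 2 ✓.

A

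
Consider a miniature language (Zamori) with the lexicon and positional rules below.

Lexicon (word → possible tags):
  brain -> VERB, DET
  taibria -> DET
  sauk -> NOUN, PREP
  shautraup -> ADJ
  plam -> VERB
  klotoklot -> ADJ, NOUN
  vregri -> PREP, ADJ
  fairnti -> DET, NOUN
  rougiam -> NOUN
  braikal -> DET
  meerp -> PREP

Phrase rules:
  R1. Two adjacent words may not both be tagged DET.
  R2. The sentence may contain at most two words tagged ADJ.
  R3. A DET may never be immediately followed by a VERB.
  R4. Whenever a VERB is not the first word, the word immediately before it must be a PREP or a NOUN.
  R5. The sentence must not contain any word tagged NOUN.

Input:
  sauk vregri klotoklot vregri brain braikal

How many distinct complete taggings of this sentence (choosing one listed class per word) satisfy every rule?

Candidates per position — 1:sauk {NOUN,PREP}; 2:vregri {PREP,ADJ}; 3:klotoklot {ADJ,NOUN}; 4:vregri {PREP,ADJ}; 5:brain {VERB,DET}; 6:braikal {DET}.
There are 32 candidate sequences in total.
The sequences that satisfy every rule: PREP PREP ADJ PREP VERB DET; PREP ADJ ADJ PREP VERB DET.
Count = 2.

2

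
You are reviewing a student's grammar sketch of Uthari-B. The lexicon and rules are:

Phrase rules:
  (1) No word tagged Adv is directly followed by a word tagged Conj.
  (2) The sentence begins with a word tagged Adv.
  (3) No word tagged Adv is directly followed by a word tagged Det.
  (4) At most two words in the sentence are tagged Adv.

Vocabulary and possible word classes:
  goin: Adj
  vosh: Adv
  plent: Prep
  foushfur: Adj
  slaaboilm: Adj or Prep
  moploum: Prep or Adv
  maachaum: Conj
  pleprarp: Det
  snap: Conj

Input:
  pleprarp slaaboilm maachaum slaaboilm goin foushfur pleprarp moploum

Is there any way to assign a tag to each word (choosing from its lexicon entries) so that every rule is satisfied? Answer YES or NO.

NO

Candidates per position — 1:pleprarp {Det}; 2:slaaboilm {Adj,Prep}; 3:maachaum {Conj}; 4:slaaboilm {Adj,Prep}; 5:goin {Adj}; 6:foushfur {Adj}; 7:pleprarp {Det}; 8:moploum {Prep,Adv}.
Rule 2 cannot be satisfied by any choice of tags from the lexicon.
So there is no consistent tagging.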